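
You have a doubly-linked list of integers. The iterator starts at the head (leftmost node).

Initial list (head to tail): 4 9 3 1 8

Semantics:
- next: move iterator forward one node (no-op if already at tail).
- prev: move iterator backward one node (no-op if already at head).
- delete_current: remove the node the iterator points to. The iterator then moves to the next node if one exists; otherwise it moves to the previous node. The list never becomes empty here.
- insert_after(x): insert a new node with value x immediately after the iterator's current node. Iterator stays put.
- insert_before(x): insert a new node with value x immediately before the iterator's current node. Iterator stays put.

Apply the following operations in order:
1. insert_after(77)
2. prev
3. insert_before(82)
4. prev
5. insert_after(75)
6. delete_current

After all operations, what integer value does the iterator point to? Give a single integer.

Answer: 75

Derivation:
After 1 (insert_after(77)): list=[4, 77, 9, 3, 1, 8] cursor@4
After 2 (prev): list=[4, 77, 9, 3, 1, 8] cursor@4
After 3 (insert_before(82)): list=[82, 4, 77, 9, 3, 1, 8] cursor@4
After 4 (prev): list=[82, 4, 77, 9, 3, 1, 8] cursor@82
After 5 (insert_after(75)): list=[82, 75, 4, 77, 9, 3, 1, 8] cursor@82
After 6 (delete_current): list=[75, 4, 77, 9, 3, 1, 8] cursor@75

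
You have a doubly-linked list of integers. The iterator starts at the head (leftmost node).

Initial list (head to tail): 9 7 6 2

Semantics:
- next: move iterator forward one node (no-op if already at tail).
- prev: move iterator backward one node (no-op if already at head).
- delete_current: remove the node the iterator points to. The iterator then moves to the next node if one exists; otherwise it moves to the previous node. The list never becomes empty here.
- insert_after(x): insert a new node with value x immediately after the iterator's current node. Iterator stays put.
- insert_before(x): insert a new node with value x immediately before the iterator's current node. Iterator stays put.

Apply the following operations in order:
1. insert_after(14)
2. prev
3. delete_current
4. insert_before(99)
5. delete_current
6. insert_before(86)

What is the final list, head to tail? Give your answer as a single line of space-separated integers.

Answer: 99 86 7 6 2

Derivation:
After 1 (insert_after(14)): list=[9, 14, 7, 6, 2] cursor@9
After 2 (prev): list=[9, 14, 7, 6, 2] cursor@9
After 3 (delete_current): list=[14, 7, 6, 2] cursor@14
After 4 (insert_before(99)): list=[99, 14, 7, 6, 2] cursor@14
After 5 (delete_current): list=[99, 7, 6, 2] cursor@7
After 6 (insert_before(86)): list=[99, 86, 7, 6, 2] cursor@7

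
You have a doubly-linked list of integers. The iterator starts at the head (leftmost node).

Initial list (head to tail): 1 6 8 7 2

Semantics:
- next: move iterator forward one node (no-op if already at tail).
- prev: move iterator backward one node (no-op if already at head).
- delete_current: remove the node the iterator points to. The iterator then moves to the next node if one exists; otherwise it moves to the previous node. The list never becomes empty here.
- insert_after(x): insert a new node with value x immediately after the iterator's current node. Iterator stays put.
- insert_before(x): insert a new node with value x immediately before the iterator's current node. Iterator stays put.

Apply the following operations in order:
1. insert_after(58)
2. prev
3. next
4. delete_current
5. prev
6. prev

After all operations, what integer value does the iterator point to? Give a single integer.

Answer: 1

Derivation:
After 1 (insert_after(58)): list=[1, 58, 6, 8, 7, 2] cursor@1
After 2 (prev): list=[1, 58, 6, 8, 7, 2] cursor@1
After 3 (next): list=[1, 58, 6, 8, 7, 2] cursor@58
After 4 (delete_current): list=[1, 6, 8, 7, 2] cursor@6
After 5 (prev): list=[1, 6, 8, 7, 2] cursor@1
After 6 (prev): list=[1, 6, 8, 7, 2] cursor@1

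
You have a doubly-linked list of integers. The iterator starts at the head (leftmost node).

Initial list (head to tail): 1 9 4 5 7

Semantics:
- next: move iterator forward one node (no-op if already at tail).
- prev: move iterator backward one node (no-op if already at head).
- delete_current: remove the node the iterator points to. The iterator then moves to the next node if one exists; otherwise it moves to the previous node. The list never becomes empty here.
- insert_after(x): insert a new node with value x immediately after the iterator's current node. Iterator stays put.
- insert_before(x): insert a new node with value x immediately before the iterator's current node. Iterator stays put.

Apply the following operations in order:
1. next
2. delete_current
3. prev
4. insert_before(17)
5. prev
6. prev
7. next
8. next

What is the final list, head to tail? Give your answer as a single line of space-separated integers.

After 1 (next): list=[1, 9, 4, 5, 7] cursor@9
After 2 (delete_current): list=[1, 4, 5, 7] cursor@4
After 3 (prev): list=[1, 4, 5, 7] cursor@1
After 4 (insert_before(17)): list=[17, 1, 4, 5, 7] cursor@1
After 5 (prev): list=[17, 1, 4, 5, 7] cursor@17
After 6 (prev): list=[17, 1, 4, 5, 7] cursor@17
After 7 (next): list=[17, 1, 4, 5, 7] cursor@1
After 8 (next): list=[17, 1, 4, 5, 7] cursor@4

Answer: 17 1 4 5 7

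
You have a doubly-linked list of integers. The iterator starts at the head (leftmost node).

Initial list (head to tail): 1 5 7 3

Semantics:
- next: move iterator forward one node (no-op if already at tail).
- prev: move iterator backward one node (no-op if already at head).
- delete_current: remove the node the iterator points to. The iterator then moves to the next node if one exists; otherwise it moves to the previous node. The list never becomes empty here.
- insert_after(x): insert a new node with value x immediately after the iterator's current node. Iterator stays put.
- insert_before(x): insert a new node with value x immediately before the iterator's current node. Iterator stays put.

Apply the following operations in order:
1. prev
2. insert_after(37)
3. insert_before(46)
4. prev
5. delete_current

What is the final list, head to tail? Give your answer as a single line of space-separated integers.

Answer: 1 37 5 7 3

Derivation:
After 1 (prev): list=[1, 5, 7, 3] cursor@1
After 2 (insert_after(37)): list=[1, 37, 5, 7, 3] cursor@1
After 3 (insert_before(46)): list=[46, 1, 37, 5, 7, 3] cursor@1
After 4 (prev): list=[46, 1, 37, 5, 7, 3] cursor@46
After 5 (delete_current): list=[1, 37, 5, 7, 3] cursor@1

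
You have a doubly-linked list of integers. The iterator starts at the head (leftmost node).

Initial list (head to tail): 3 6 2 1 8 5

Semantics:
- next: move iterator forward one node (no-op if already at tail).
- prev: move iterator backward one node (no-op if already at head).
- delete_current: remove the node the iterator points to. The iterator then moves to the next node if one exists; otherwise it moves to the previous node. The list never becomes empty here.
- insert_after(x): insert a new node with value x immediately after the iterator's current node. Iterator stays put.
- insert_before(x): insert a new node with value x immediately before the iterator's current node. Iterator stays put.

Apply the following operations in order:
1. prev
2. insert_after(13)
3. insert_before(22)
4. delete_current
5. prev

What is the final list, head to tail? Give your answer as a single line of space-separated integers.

Answer: 22 13 6 2 1 8 5

Derivation:
After 1 (prev): list=[3, 6, 2, 1, 8, 5] cursor@3
After 2 (insert_after(13)): list=[3, 13, 6, 2, 1, 8, 5] cursor@3
After 3 (insert_before(22)): list=[22, 3, 13, 6, 2, 1, 8, 5] cursor@3
After 4 (delete_current): list=[22, 13, 6, 2, 1, 8, 5] cursor@13
After 5 (prev): list=[22, 13, 6, 2, 1, 8, 5] cursor@22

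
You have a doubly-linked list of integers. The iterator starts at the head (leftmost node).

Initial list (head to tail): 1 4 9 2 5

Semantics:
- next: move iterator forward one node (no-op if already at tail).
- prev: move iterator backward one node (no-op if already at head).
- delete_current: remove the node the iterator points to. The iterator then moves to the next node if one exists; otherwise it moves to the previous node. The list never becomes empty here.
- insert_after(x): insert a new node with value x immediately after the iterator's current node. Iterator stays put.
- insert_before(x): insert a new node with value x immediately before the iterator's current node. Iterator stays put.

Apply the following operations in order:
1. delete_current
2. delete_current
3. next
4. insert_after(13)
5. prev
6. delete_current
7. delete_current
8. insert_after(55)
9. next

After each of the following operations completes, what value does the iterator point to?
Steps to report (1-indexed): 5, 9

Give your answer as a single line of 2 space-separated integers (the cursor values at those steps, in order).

Answer: 9 55

Derivation:
After 1 (delete_current): list=[4, 9, 2, 5] cursor@4
After 2 (delete_current): list=[9, 2, 5] cursor@9
After 3 (next): list=[9, 2, 5] cursor@2
After 4 (insert_after(13)): list=[9, 2, 13, 5] cursor@2
After 5 (prev): list=[9, 2, 13, 5] cursor@9
After 6 (delete_current): list=[2, 13, 5] cursor@2
After 7 (delete_current): list=[13, 5] cursor@13
After 8 (insert_after(55)): list=[13, 55, 5] cursor@13
After 9 (next): list=[13, 55, 5] cursor@55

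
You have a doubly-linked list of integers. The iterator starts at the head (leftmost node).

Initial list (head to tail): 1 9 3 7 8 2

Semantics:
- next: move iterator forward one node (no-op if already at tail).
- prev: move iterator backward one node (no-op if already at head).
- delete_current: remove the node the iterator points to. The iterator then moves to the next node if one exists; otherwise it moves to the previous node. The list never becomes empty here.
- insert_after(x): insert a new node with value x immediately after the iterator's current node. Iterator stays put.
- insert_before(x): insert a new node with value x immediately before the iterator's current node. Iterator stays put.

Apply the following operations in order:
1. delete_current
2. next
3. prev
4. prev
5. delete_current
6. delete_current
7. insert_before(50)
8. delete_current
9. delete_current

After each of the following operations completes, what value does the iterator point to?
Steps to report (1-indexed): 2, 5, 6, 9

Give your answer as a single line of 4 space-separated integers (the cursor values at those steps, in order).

After 1 (delete_current): list=[9, 3, 7, 8, 2] cursor@9
After 2 (next): list=[9, 3, 7, 8, 2] cursor@3
After 3 (prev): list=[9, 3, 7, 8, 2] cursor@9
After 4 (prev): list=[9, 3, 7, 8, 2] cursor@9
After 5 (delete_current): list=[3, 7, 8, 2] cursor@3
After 6 (delete_current): list=[7, 8, 2] cursor@7
After 7 (insert_before(50)): list=[50, 7, 8, 2] cursor@7
After 8 (delete_current): list=[50, 8, 2] cursor@8
After 9 (delete_current): list=[50, 2] cursor@2

Answer: 3 3 7 2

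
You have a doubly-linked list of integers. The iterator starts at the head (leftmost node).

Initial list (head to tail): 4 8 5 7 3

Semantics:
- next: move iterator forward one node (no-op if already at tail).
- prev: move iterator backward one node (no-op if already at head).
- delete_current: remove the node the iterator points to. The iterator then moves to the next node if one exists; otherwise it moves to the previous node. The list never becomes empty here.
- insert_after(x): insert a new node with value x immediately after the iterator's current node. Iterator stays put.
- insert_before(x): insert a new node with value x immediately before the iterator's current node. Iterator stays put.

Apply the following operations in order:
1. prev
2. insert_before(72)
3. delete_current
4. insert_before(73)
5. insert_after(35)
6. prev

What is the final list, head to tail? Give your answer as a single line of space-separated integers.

Answer: 72 73 8 35 5 7 3

Derivation:
After 1 (prev): list=[4, 8, 5, 7, 3] cursor@4
After 2 (insert_before(72)): list=[72, 4, 8, 5, 7, 3] cursor@4
After 3 (delete_current): list=[72, 8, 5, 7, 3] cursor@8
After 4 (insert_before(73)): list=[72, 73, 8, 5, 7, 3] cursor@8
After 5 (insert_after(35)): list=[72, 73, 8, 35, 5, 7, 3] cursor@8
After 6 (prev): list=[72, 73, 8, 35, 5, 7, 3] cursor@73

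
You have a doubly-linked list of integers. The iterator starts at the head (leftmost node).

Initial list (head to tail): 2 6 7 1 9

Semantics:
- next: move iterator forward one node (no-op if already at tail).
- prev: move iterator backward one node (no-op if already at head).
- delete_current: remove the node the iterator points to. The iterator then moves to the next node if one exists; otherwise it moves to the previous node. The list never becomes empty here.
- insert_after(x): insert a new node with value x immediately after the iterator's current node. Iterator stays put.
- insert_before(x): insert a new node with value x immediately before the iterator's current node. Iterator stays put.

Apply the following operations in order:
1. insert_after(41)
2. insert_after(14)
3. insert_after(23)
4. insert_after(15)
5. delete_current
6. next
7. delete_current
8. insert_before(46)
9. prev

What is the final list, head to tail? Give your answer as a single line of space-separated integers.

After 1 (insert_after(41)): list=[2, 41, 6, 7, 1, 9] cursor@2
After 2 (insert_after(14)): list=[2, 14, 41, 6, 7, 1, 9] cursor@2
After 3 (insert_after(23)): list=[2, 23, 14, 41, 6, 7, 1, 9] cursor@2
After 4 (insert_after(15)): list=[2, 15, 23, 14, 41, 6, 7, 1, 9] cursor@2
After 5 (delete_current): list=[15, 23, 14, 41, 6, 7, 1, 9] cursor@15
After 6 (next): list=[15, 23, 14, 41, 6, 7, 1, 9] cursor@23
After 7 (delete_current): list=[15, 14, 41, 6, 7, 1, 9] cursor@14
After 8 (insert_before(46)): list=[15, 46, 14, 41, 6, 7, 1, 9] cursor@14
After 9 (prev): list=[15, 46, 14, 41, 6, 7, 1, 9] cursor@46

Answer: 15 46 14 41 6 7 1 9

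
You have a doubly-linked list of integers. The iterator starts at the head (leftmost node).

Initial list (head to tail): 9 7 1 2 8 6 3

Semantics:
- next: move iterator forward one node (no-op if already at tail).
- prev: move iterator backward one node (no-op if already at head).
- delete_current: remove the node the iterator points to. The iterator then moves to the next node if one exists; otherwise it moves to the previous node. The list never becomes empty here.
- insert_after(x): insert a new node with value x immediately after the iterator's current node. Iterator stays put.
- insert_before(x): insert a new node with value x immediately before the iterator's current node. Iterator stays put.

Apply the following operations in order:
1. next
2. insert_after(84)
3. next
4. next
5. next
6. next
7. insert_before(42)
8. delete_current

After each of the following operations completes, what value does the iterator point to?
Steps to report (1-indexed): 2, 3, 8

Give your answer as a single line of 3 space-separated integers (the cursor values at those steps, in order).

Answer: 7 84 6

Derivation:
After 1 (next): list=[9, 7, 1, 2, 8, 6, 3] cursor@7
After 2 (insert_after(84)): list=[9, 7, 84, 1, 2, 8, 6, 3] cursor@7
After 3 (next): list=[9, 7, 84, 1, 2, 8, 6, 3] cursor@84
After 4 (next): list=[9, 7, 84, 1, 2, 8, 6, 3] cursor@1
After 5 (next): list=[9, 7, 84, 1, 2, 8, 6, 3] cursor@2
After 6 (next): list=[9, 7, 84, 1, 2, 8, 6, 3] cursor@8
After 7 (insert_before(42)): list=[9, 7, 84, 1, 2, 42, 8, 6, 3] cursor@8
After 8 (delete_current): list=[9, 7, 84, 1, 2, 42, 6, 3] cursor@6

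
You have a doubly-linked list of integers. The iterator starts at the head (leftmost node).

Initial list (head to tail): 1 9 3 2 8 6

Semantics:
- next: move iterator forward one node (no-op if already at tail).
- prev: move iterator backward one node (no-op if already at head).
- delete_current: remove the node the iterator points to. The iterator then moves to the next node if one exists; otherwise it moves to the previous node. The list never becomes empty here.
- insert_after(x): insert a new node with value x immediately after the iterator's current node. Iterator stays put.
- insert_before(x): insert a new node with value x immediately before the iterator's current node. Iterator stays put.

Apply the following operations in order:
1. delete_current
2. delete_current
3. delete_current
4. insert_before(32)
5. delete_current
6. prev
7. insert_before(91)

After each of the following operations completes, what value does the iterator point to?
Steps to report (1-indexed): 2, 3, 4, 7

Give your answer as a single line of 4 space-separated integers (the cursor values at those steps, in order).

After 1 (delete_current): list=[9, 3, 2, 8, 6] cursor@9
After 2 (delete_current): list=[3, 2, 8, 6] cursor@3
After 3 (delete_current): list=[2, 8, 6] cursor@2
After 4 (insert_before(32)): list=[32, 2, 8, 6] cursor@2
After 5 (delete_current): list=[32, 8, 6] cursor@8
After 6 (prev): list=[32, 8, 6] cursor@32
After 7 (insert_before(91)): list=[91, 32, 8, 6] cursor@32

Answer: 3 2 2 32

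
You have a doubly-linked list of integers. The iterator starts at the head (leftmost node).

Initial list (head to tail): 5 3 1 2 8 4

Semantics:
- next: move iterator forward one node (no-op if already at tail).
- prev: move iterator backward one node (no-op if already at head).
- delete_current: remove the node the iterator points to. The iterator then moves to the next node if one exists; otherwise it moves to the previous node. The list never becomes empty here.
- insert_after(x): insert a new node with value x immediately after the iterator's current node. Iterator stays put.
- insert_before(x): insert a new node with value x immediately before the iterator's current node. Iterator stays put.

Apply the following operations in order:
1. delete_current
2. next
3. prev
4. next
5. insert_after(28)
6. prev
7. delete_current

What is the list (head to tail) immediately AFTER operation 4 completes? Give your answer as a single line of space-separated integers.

After 1 (delete_current): list=[3, 1, 2, 8, 4] cursor@3
After 2 (next): list=[3, 1, 2, 8, 4] cursor@1
After 3 (prev): list=[3, 1, 2, 8, 4] cursor@3
After 4 (next): list=[3, 1, 2, 8, 4] cursor@1

Answer: 3 1 2 8 4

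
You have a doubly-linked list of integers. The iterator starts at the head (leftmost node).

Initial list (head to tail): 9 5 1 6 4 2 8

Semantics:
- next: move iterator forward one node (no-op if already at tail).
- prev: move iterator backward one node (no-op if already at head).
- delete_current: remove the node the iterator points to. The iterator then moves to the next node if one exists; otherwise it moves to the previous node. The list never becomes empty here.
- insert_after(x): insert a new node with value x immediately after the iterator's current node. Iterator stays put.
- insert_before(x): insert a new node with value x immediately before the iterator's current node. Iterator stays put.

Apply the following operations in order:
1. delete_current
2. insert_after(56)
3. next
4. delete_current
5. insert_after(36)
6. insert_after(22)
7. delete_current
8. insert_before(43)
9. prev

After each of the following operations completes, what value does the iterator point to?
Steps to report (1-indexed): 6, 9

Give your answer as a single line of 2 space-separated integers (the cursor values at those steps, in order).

Answer: 1 43

Derivation:
After 1 (delete_current): list=[5, 1, 6, 4, 2, 8] cursor@5
After 2 (insert_after(56)): list=[5, 56, 1, 6, 4, 2, 8] cursor@5
After 3 (next): list=[5, 56, 1, 6, 4, 2, 8] cursor@56
After 4 (delete_current): list=[5, 1, 6, 4, 2, 8] cursor@1
After 5 (insert_after(36)): list=[5, 1, 36, 6, 4, 2, 8] cursor@1
After 6 (insert_after(22)): list=[5, 1, 22, 36, 6, 4, 2, 8] cursor@1
After 7 (delete_current): list=[5, 22, 36, 6, 4, 2, 8] cursor@22
After 8 (insert_before(43)): list=[5, 43, 22, 36, 6, 4, 2, 8] cursor@22
After 9 (prev): list=[5, 43, 22, 36, 6, 4, 2, 8] cursor@43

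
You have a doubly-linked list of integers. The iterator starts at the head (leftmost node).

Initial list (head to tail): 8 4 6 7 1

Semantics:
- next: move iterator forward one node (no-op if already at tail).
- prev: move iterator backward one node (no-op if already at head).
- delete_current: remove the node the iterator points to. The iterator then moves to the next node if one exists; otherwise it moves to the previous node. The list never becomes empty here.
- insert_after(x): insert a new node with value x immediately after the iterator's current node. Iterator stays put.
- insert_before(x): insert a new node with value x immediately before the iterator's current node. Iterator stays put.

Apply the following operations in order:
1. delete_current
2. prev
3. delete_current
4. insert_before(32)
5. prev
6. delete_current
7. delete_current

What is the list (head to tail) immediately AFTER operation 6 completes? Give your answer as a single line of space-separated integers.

After 1 (delete_current): list=[4, 6, 7, 1] cursor@4
After 2 (prev): list=[4, 6, 7, 1] cursor@4
After 3 (delete_current): list=[6, 7, 1] cursor@6
After 4 (insert_before(32)): list=[32, 6, 7, 1] cursor@6
After 5 (prev): list=[32, 6, 7, 1] cursor@32
After 6 (delete_current): list=[6, 7, 1] cursor@6

Answer: 6 7 1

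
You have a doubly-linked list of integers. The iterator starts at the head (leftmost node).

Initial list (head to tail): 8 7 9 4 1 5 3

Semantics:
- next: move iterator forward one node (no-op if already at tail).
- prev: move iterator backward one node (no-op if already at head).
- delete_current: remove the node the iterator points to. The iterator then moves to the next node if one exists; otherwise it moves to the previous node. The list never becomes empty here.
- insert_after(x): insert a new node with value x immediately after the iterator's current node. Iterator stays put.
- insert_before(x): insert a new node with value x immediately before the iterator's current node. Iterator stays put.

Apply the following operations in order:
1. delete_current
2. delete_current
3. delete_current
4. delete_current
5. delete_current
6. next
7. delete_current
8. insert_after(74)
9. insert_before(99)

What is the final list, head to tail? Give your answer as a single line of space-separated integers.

After 1 (delete_current): list=[7, 9, 4, 1, 5, 3] cursor@7
After 2 (delete_current): list=[9, 4, 1, 5, 3] cursor@9
After 3 (delete_current): list=[4, 1, 5, 3] cursor@4
After 4 (delete_current): list=[1, 5, 3] cursor@1
After 5 (delete_current): list=[5, 3] cursor@5
After 6 (next): list=[5, 3] cursor@3
After 7 (delete_current): list=[5] cursor@5
After 8 (insert_after(74)): list=[5, 74] cursor@5
After 9 (insert_before(99)): list=[99, 5, 74] cursor@5

Answer: 99 5 74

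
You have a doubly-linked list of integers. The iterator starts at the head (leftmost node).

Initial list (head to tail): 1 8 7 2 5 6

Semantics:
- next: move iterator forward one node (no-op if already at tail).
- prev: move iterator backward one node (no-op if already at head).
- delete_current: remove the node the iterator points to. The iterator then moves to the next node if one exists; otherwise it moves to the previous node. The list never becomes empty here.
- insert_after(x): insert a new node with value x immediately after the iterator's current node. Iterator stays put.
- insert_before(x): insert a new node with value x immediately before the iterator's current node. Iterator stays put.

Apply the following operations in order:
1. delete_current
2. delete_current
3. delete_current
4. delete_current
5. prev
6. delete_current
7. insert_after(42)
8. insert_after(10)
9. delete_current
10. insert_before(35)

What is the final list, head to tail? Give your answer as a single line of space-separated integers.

After 1 (delete_current): list=[8, 7, 2, 5, 6] cursor@8
After 2 (delete_current): list=[7, 2, 5, 6] cursor@7
After 3 (delete_current): list=[2, 5, 6] cursor@2
After 4 (delete_current): list=[5, 6] cursor@5
After 5 (prev): list=[5, 6] cursor@5
After 6 (delete_current): list=[6] cursor@6
After 7 (insert_after(42)): list=[6, 42] cursor@6
After 8 (insert_after(10)): list=[6, 10, 42] cursor@6
After 9 (delete_current): list=[10, 42] cursor@10
After 10 (insert_before(35)): list=[35, 10, 42] cursor@10

Answer: 35 10 42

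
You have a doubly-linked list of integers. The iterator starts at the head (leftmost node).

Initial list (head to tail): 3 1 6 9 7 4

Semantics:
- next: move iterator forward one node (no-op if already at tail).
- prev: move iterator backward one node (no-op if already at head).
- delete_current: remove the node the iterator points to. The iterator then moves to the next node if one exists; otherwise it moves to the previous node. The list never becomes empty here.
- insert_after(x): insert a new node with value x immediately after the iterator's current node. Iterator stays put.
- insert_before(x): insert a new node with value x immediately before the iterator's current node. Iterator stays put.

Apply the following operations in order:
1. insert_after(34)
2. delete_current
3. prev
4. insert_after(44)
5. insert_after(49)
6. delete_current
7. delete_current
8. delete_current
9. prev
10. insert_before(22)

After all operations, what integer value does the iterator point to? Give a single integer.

After 1 (insert_after(34)): list=[3, 34, 1, 6, 9, 7, 4] cursor@3
After 2 (delete_current): list=[34, 1, 6, 9, 7, 4] cursor@34
After 3 (prev): list=[34, 1, 6, 9, 7, 4] cursor@34
After 4 (insert_after(44)): list=[34, 44, 1, 6, 9, 7, 4] cursor@34
After 5 (insert_after(49)): list=[34, 49, 44, 1, 6, 9, 7, 4] cursor@34
After 6 (delete_current): list=[49, 44, 1, 6, 9, 7, 4] cursor@49
After 7 (delete_current): list=[44, 1, 6, 9, 7, 4] cursor@44
After 8 (delete_current): list=[1, 6, 9, 7, 4] cursor@1
After 9 (prev): list=[1, 6, 9, 7, 4] cursor@1
After 10 (insert_before(22)): list=[22, 1, 6, 9, 7, 4] cursor@1

Answer: 1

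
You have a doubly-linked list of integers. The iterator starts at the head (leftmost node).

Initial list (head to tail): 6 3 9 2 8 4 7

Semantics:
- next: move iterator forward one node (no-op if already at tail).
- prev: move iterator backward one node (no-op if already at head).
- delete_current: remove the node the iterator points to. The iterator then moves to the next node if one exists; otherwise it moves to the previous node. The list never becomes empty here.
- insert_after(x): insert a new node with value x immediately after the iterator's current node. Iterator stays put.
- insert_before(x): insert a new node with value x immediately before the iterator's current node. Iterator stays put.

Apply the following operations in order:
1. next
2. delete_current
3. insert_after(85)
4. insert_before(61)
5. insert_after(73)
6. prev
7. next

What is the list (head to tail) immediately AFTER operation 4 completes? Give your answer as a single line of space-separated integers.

After 1 (next): list=[6, 3, 9, 2, 8, 4, 7] cursor@3
After 2 (delete_current): list=[6, 9, 2, 8, 4, 7] cursor@9
After 3 (insert_after(85)): list=[6, 9, 85, 2, 8, 4, 7] cursor@9
After 4 (insert_before(61)): list=[6, 61, 9, 85, 2, 8, 4, 7] cursor@9

Answer: 6 61 9 85 2 8 4 7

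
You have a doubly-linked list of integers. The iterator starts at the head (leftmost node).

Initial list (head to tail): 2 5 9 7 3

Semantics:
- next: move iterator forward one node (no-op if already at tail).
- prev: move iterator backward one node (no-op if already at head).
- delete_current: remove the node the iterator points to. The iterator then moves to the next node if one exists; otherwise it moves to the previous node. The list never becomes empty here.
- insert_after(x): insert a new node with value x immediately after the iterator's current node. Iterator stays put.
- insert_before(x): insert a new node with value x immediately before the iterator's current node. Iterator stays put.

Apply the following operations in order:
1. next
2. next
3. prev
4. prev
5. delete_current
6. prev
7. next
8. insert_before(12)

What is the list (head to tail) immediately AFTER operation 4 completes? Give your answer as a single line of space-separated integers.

After 1 (next): list=[2, 5, 9, 7, 3] cursor@5
After 2 (next): list=[2, 5, 9, 7, 3] cursor@9
After 3 (prev): list=[2, 5, 9, 7, 3] cursor@5
After 4 (prev): list=[2, 5, 9, 7, 3] cursor@2

Answer: 2 5 9 7 3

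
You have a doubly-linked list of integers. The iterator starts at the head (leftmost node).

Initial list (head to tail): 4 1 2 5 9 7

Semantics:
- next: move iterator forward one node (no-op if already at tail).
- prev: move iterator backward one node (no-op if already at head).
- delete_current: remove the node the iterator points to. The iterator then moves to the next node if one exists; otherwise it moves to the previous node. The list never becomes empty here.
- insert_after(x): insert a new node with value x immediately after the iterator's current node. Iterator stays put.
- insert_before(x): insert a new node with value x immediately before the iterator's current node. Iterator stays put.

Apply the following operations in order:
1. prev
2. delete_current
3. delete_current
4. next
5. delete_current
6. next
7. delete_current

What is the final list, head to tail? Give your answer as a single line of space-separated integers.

After 1 (prev): list=[4, 1, 2, 5, 9, 7] cursor@4
After 2 (delete_current): list=[1, 2, 5, 9, 7] cursor@1
After 3 (delete_current): list=[2, 5, 9, 7] cursor@2
After 4 (next): list=[2, 5, 9, 7] cursor@5
After 5 (delete_current): list=[2, 9, 7] cursor@9
After 6 (next): list=[2, 9, 7] cursor@7
After 7 (delete_current): list=[2, 9] cursor@9

Answer: 2 9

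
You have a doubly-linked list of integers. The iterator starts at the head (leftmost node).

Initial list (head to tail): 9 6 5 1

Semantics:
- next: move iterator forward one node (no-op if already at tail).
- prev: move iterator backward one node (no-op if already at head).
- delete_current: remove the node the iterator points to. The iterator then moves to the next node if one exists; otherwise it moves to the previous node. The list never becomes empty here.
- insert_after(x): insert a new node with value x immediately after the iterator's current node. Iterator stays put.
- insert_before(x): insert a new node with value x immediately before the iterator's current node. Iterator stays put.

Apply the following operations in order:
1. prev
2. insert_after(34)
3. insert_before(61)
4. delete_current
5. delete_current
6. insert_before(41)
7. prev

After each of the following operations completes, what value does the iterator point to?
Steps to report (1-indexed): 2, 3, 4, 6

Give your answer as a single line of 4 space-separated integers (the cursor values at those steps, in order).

After 1 (prev): list=[9, 6, 5, 1] cursor@9
After 2 (insert_after(34)): list=[9, 34, 6, 5, 1] cursor@9
After 3 (insert_before(61)): list=[61, 9, 34, 6, 5, 1] cursor@9
After 4 (delete_current): list=[61, 34, 6, 5, 1] cursor@34
After 5 (delete_current): list=[61, 6, 5, 1] cursor@6
After 6 (insert_before(41)): list=[61, 41, 6, 5, 1] cursor@6
After 7 (prev): list=[61, 41, 6, 5, 1] cursor@41

Answer: 9 9 34 6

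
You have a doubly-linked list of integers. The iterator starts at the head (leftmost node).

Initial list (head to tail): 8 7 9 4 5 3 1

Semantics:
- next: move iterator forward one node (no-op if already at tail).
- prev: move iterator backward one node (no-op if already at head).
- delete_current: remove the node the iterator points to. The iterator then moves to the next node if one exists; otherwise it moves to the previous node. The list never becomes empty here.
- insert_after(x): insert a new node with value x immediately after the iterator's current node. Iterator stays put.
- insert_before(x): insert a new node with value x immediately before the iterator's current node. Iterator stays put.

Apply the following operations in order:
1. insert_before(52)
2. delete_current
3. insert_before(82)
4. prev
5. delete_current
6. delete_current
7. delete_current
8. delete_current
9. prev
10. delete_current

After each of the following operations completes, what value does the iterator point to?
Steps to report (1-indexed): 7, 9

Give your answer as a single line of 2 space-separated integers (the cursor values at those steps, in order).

Answer: 4 52

Derivation:
After 1 (insert_before(52)): list=[52, 8, 7, 9, 4, 5, 3, 1] cursor@8
After 2 (delete_current): list=[52, 7, 9, 4, 5, 3, 1] cursor@7
After 3 (insert_before(82)): list=[52, 82, 7, 9, 4, 5, 3, 1] cursor@7
After 4 (prev): list=[52, 82, 7, 9, 4, 5, 3, 1] cursor@82
After 5 (delete_current): list=[52, 7, 9, 4, 5, 3, 1] cursor@7
After 6 (delete_current): list=[52, 9, 4, 5, 3, 1] cursor@9
After 7 (delete_current): list=[52, 4, 5, 3, 1] cursor@4
After 8 (delete_current): list=[52, 5, 3, 1] cursor@5
After 9 (prev): list=[52, 5, 3, 1] cursor@52
After 10 (delete_current): list=[5, 3, 1] cursor@5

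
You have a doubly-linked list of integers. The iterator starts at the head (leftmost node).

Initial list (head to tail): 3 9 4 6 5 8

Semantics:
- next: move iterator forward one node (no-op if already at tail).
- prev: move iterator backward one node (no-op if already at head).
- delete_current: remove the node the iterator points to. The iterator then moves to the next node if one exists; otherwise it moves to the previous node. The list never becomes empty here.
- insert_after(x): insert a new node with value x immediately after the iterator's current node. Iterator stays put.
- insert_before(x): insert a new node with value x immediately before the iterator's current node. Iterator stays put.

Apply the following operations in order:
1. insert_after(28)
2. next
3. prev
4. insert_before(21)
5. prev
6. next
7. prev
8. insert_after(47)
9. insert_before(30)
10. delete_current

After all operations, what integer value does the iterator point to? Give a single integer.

Answer: 47

Derivation:
After 1 (insert_after(28)): list=[3, 28, 9, 4, 6, 5, 8] cursor@3
After 2 (next): list=[3, 28, 9, 4, 6, 5, 8] cursor@28
After 3 (prev): list=[3, 28, 9, 4, 6, 5, 8] cursor@3
After 4 (insert_before(21)): list=[21, 3, 28, 9, 4, 6, 5, 8] cursor@3
After 5 (prev): list=[21, 3, 28, 9, 4, 6, 5, 8] cursor@21
After 6 (next): list=[21, 3, 28, 9, 4, 6, 5, 8] cursor@3
After 7 (prev): list=[21, 3, 28, 9, 4, 6, 5, 8] cursor@21
After 8 (insert_after(47)): list=[21, 47, 3, 28, 9, 4, 6, 5, 8] cursor@21
After 9 (insert_before(30)): list=[30, 21, 47, 3, 28, 9, 4, 6, 5, 8] cursor@21
After 10 (delete_current): list=[30, 47, 3, 28, 9, 4, 6, 5, 8] cursor@47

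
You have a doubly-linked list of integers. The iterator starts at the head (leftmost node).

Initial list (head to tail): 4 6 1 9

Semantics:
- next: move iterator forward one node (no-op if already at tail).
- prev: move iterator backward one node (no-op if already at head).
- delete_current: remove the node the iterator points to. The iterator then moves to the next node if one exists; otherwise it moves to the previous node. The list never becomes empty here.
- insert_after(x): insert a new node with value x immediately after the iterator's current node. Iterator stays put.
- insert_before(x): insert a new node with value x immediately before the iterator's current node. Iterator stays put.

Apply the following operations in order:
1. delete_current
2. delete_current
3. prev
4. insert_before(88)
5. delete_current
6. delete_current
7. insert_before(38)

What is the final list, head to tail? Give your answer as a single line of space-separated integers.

Answer: 38 88

Derivation:
After 1 (delete_current): list=[6, 1, 9] cursor@6
After 2 (delete_current): list=[1, 9] cursor@1
After 3 (prev): list=[1, 9] cursor@1
After 4 (insert_before(88)): list=[88, 1, 9] cursor@1
After 5 (delete_current): list=[88, 9] cursor@9
After 6 (delete_current): list=[88] cursor@88
After 7 (insert_before(38)): list=[38, 88] cursor@88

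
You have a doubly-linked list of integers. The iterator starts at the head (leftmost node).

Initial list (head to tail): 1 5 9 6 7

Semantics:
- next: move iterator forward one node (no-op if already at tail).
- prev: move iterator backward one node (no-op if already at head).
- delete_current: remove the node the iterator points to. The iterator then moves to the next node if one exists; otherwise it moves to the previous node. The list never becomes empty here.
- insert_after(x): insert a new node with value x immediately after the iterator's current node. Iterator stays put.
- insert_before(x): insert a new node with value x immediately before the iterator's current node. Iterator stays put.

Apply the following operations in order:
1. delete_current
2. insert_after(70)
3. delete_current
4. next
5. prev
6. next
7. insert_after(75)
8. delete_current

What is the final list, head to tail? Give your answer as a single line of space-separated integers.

After 1 (delete_current): list=[5, 9, 6, 7] cursor@5
After 2 (insert_after(70)): list=[5, 70, 9, 6, 7] cursor@5
After 3 (delete_current): list=[70, 9, 6, 7] cursor@70
After 4 (next): list=[70, 9, 6, 7] cursor@9
After 5 (prev): list=[70, 9, 6, 7] cursor@70
After 6 (next): list=[70, 9, 6, 7] cursor@9
After 7 (insert_after(75)): list=[70, 9, 75, 6, 7] cursor@9
After 8 (delete_current): list=[70, 75, 6, 7] cursor@75

Answer: 70 75 6 7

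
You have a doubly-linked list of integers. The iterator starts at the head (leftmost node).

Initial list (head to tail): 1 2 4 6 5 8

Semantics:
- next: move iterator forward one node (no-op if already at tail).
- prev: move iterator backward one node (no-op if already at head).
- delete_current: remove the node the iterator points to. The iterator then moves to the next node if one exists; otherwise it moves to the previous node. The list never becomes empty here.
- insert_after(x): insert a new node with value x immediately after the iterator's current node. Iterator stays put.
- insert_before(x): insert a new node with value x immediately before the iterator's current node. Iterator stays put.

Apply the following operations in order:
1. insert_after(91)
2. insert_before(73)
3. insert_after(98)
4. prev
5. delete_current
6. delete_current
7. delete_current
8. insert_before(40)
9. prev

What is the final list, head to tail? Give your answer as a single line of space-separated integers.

After 1 (insert_after(91)): list=[1, 91, 2, 4, 6, 5, 8] cursor@1
After 2 (insert_before(73)): list=[73, 1, 91, 2, 4, 6, 5, 8] cursor@1
After 3 (insert_after(98)): list=[73, 1, 98, 91, 2, 4, 6, 5, 8] cursor@1
After 4 (prev): list=[73, 1, 98, 91, 2, 4, 6, 5, 8] cursor@73
After 5 (delete_current): list=[1, 98, 91, 2, 4, 6, 5, 8] cursor@1
After 6 (delete_current): list=[98, 91, 2, 4, 6, 5, 8] cursor@98
After 7 (delete_current): list=[91, 2, 4, 6, 5, 8] cursor@91
After 8 (insert_before(40)): list=[40, 91, 2, 4, 6, 5, 8] cursor@91
After 9 (prev): list=[40, 91, 2, 4, 6, 5, 8] cursor@40

Answer: 40 91 2 4 6 5 8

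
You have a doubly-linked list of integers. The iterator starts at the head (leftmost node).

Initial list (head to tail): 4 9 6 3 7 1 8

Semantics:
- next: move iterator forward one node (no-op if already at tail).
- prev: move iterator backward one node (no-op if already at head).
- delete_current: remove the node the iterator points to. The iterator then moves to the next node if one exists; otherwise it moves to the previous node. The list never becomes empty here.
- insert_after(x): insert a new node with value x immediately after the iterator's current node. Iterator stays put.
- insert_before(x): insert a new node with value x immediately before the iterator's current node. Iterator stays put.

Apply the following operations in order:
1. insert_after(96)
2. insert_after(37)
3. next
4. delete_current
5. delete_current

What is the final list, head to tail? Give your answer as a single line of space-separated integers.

After 1 (insert_after(96)): list=[4, 96, 9, 6, 3, 7, 1, 8] cursor@4
After 2 (insert_after(37)): list=[4, 37, 96, 9, 6, 3, 7, 1, 8] cursor@4
After 3 (next): list=[4, 37, 96, 9, 6, 3, 7, 1, 8] cursor@37
After 4 (delete_current): list=[4, 96, 9, 6, 3, 7, 1, 8] cursor@96
After 5 (delete_current): list=[4, 9, 6, 3, 7, 1, 8] cursor@9

Answer: 4 9 6 3 7 1 8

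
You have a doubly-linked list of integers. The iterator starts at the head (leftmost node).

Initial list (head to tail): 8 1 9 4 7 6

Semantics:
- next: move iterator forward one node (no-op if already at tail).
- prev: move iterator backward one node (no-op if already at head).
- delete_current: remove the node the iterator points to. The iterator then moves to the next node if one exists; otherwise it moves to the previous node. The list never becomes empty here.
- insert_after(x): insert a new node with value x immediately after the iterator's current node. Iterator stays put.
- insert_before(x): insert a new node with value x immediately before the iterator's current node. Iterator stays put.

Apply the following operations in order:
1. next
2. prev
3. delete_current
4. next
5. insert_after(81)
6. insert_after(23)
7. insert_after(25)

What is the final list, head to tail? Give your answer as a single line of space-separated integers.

After 1 (next): list=[8, 1, 9, 4, 7, 6] cursor@1
After 2 (prev): list=[8, 1, 9, 4, 7, 6] cursor@8
After 3 (delete_current): list=[1, 9, 4, 7, 6] cursor@1
After 4 (next): list=[1, 9, 4, 7, 6] cursor@9
After 5 (insert_after(81)): list=[1, 9, 81, 4, 7, 6] cursor@9
After 6 (insert_after(23)): list=[1, 9, 23, 81, 4, 7, 6] cursor@9
After 7 (insert_after(25)): list=[1, 9, 25, 23, 81, 4, 7, 6] cursor@9

Answer: 1 9 25 23 81 4 7 6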